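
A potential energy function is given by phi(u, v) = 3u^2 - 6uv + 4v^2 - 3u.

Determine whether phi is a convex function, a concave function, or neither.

phi is quadratic, so its Hessian is the constant matrix H = [[6, -6], [-6, 8]].
det(H) = 12, tr(H) = 14.
det(H) > 0 and tr(H) > 0, so H is positive definite everywhere: convex.

convex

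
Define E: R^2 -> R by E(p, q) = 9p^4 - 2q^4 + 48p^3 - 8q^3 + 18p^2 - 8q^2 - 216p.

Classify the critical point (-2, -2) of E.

The mixed partial ∂²E/∂p∂q is 0, so the Hessian at any point is diag(E_pp, E_qq) = diag(36(3p^2 + 8p + 1), -8(3q^2 + 6q + 2)).
At (-2, -2): H = diag(-108, -16).
Both eigenvalues are negative, so H is negative definite: a local maximum.

local maximum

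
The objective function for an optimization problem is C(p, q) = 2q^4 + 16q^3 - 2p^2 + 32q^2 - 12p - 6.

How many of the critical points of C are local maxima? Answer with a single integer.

C separates as a function of p plus a function of q, so ∇C=0 decouples.
∂C/∂p = -4(p + 3) = 0 at p ∈ {-3}; ∂C/∂q = 8q(q + 2)(q + 4) = 0 at q ∈ {-4, -2, 0}.
The Hessian is diagonal: diag(C_pp, C_qq). Second derivatives: C_pp(-3)=-4; C_qq(-4)=64, C_qq(-2)=-32, C_qq(0)=64.
Local maxima occur where both diagonal entries negative: (-3, -2). Count: 1.

1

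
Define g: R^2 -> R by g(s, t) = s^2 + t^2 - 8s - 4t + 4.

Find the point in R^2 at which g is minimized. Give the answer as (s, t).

(4, 2)

g(s,t) separates as P(s) + Q(t) + 4, so its minimum is min P + min Q + 4.
P'(s) = 2s - 8 vanishes at s ∈ {4}; Q'(t) = 2(t - 2) vanishes at t ∈ {2}.
Local minima of P (where P''>0): P(4)=-16. Local minima of Q: Q(2)=-4.
So the global minimum of g is P(4) + Q(2) + 4 = -16 − 4 + 4 = -16, attained at (4, 2).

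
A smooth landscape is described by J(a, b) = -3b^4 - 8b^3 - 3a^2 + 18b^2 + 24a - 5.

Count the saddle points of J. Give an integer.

J separates as a function of a plus a function of b, so ∇J=0 decouples.
∂J/∂a = -6(a - 4) = 0 at a ∈ {4}; ∂J/∂b = -12b(b - 1)(b + 3) = 0 at b ∈ {-3, 0, 1}.
The Hessian is diagonal: diag(J_aa, J_bb). Second derivatives: J_aa(4)=-6; J_bb(-3)=-144, J_bb(0)=36, J_bb(1)=-48.
Saddle points occur where the two diagonal entries have opposite signs: (4, 0). Count: 1.

1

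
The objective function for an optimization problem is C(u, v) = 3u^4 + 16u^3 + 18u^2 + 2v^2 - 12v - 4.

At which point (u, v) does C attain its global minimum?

(-3, 3)

C(u,v) separates as P(u) + Q(v) − 4, so its minimum is min P + min Q − 4.
P'(u) = 12u(u + 1)(u + 3) vanishes at u ∈ {-3, -1, 0}; Q'(v) = 4v - 12 vanishes at v ∈ {3}.
Local minima of P (where P''>0): P(-3)=-27, P(0)=0. Local minima of Q: Q(3)=-18.
So the global minimum of C is P(-3) + Q(3) − 4 = -27 − 18 − 4 = -49, attained at (-3, 3).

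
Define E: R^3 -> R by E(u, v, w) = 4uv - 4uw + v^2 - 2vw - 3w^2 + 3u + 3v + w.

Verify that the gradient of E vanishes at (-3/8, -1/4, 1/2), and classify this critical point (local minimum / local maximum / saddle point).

∇E = (4v - 4w + 3, 4u + 2v - 2w + 3, -4u - 2v - 6w + 1); substituting (-3/8, -1/4, 1/2) gives ∇E = (0, 0, 0), so (-3/8, -1/4, 1/2) is indeed a critical point.
The Hessian is constant: H = [[0, 4, -4], [4, 2, -2], [-4, -2, -6]].
Leading principal minors: Δ₁ = 0, Δ₂ = -16, Δ₃ = 128.
The minors fit neither the all-positive nor the alternating-sign pattern, so H is indefinite: a saddle point.

saddle point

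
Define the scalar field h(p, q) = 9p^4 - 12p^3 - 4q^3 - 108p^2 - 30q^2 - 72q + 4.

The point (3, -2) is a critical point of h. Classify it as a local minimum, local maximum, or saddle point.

The mixed partial ∂²h/∂p∂q is 0, so the Hessian at any point is diag(h_pp, h_qq) = diag(36(3p^2 - 2p - 6), -12(2q + 5)).
At (3, -2): H = diag(540, -12).
The eigenvalues have opposite signs, so H is indefinite: a saddle point.

saddle point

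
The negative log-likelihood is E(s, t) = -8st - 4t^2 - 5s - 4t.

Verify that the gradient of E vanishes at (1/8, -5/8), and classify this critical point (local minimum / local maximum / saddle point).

∇E = (-8t - 5, -8s - 8t - 4); substituting (1/8, -5/8) gives ∇E = (0, 0), so (1/8, -5/8) is indeed a critical point.
The Hessian of E is constant: H = [[0, -8], [-8, -8]].
det(H) = 0·(-8) − (-8)² = -64.
Since det(H) < 0, H is indefinite and the critical point is a saddle point.

saddle point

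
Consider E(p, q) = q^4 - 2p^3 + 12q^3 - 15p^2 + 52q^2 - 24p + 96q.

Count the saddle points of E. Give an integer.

3

E separates as a function of p plus a function of q, so ∇E=0 decouples.
∂E/∂p = -6(p + 1)(p + 4) = 0 at p ∈ {-4, -1}; ∂E/∂q = 4(q + 2)(q + 3)(q + 4) = 0 at q ∈ {-4, -3, -2}.
The Hessian is diagonal: diag(E_pp, E_qq). Second derivatives: E_pp(-4)=18, E_pp(-1)=-18; E_qq(-4)=8, E_qq(-3)=-4, E_qq(-2)=8.
Saddle points occur where the two diagonal entries have opposite signs: (-4, -3), (-1, -4), (-1, -2). Count: 3.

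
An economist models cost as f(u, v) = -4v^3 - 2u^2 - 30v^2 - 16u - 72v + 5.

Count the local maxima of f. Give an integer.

f separates as a function of u plus a function of v, so ∇f=0 decouples.
∂f/∂u = -4(u + 4) = 0 at u ∈ {-4}; ∂f/∂v = -12(v + 2)(v + 3) = 0 at v ∈ {-3, -2}.
The Hessian is diagonal: diag(f_uu, f_vv). Second derivatives: f_uu(-4)=-4; f_vv(-3)=12, f_vv(-2)=-12.
Local maxima occur where both diagonal entries negative: (-4, -2). Count: 1.

1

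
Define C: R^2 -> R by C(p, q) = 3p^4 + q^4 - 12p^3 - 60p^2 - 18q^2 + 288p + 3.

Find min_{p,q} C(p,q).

-915

C(p,q) separates as A(p) + B(q) + 3, so its minimum is min A + min B + 3.
A'(p) = 12(p - 4)(p - 2)(p + 3) vanishes at p ∈ {-3, 2, 4}; B'(q) = 4q(q - 3)(q + 3) vanishes at q ∈ {-3, 0, 3}.
Local minima of A (where A''>0): A(-3)=-837, A(4)=192. Local minima of B: B(-3)=-81, B(3)=-81.
So the global minimum of C is A(-3) + B(-3) + 3 = -837 − 81 + 3 = -915, attained at (-3, -3).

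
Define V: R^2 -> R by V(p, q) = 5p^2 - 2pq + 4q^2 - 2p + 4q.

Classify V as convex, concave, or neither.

V is quadratic, so its Hessian is the constant matrix H = [[10, -2], [-2, 8]].
det(H) = 76, tr(H) = 18.
det(H) > 0 and tr(H) > 0, so H is positive definite everywhere: convex.

convex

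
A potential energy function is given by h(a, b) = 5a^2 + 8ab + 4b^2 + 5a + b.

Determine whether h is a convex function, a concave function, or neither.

convex

h is quadratic, so its Hessian is the constant matrix H = [[10, 8], [8, 8]].
det(H) = 16, tr(H) = 18.
det(H) > 0 and tr(H) > 0, so H is positive definite everywhere: convex.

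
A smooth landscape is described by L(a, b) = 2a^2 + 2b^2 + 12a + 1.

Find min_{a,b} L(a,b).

-17

L(a,b) separates as P(a) + Q(b) + 1, so its minimum is min P + min Q + 1.
P'(a) = 4a + 12 vanishes at a ∈ {-3}; Q'(b) = 4b vanishes at b ∈ {0}.
Local minima of P (where P''>0): P(-3)=-18. Local minima of Q: Q(0)=0.
So the global minimum of L is P(-3) + Q(0) + 1 = -18 + 0 + 1 = -17, attained at (-3, 0).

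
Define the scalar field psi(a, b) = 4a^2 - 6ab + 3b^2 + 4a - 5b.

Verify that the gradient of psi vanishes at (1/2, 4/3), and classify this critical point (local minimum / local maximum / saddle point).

local minimum

∇psi = (8a - 6b + 4, -6a + 6b - 5); substituting (1/2, 4/3) gives ∇psi = (0, 0), so (1/2, 4/3) is indeed a critical point.
The Hessian of psi is constant: H = [[8, -6], [-6, 6]].
det(H) = 8·6 − (-6)² = 12.
det(H) > 0 and tr(H) = 14 > 0, so H is positive definite and the point is a local minimum.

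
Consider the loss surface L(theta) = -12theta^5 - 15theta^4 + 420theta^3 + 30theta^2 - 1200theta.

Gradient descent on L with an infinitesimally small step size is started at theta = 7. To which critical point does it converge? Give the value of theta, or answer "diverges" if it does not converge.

L'(theta) = -60(theta - 4)(theta - 1)(theta + 1)(theta + 5), so L'(7) = -103680.
Gradient descent moves in the -L' direction, i.e. theta is increasing.
There is no critical point above theta=7, and L' keeps the same sign, so the iterate runs off to +∞.

diverges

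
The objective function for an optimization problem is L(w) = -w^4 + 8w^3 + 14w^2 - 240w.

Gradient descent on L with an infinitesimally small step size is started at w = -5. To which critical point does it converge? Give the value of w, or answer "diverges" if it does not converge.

diverges

L'(w) = -4(w - 5)(w - 4)(w + 3), so L'(-5) = 720.
Gradient descent moves in the -L' direction, i.e. w is decreasing.
There is no critical point below w=-5, and L' keeps the same sign, so the iterate runs off to −∞.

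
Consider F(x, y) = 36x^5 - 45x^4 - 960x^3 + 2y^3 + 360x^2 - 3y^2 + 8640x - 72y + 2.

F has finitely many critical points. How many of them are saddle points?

4

F separates as a function of x plus a function of y, so ∇F=0 decouples.
∂F/∂x = 180(x - 4)(x - 2)(x + 2)(x + 3) = 0 at x ∈ {-3, -2, 2, 4}; ∂F/∂y = 6(y - 4)(y + 3) = 0 at y ∈ {-3, 4}.
The Hessian is diagonal: diag(F_xx, F_yy). Second derivatives: F_xx(-3)=-6300, F_xx(-2)=4320, F_xx(2)=-7200, F_xx(4)=15120; F_yy(-3)=-42, F_yy(4)=42.
Saddle points occur where the two diagonal entries have opposite signs: (-3, 4), (-2, -3), (2, 4), (4, -3). Count: 4.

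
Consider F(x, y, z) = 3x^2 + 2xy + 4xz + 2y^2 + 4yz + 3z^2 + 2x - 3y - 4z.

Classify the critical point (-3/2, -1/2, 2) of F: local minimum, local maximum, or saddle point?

local minimum

The Hessian is constant: H = [[6, 2, 4], [2, 4, 4], [4, 4, 6]].
Leading principal minors: Δ₁ = 6, Δ₂ = 20, Δ₃ = 24.
All leading minors are positive, so H is positive definite: a local minimum.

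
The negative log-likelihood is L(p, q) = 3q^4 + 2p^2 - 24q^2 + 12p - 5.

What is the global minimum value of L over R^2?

-71

L(p,q) separates as A(p) + B(q) − 5, so its minimum is min A + min B − 5.
A'(p) = 4p + 12 vanishes at p ∈ {-3}; B'(q) = 12q(q - 2)(q + 2) vanishes at q ∈ {-2, 0, 2}.
Local minima of A (where A''>0): A(-3)=-18. Local minima of B: B(-2)=-48, B(2)=-48.
So the global minimum of L is A(-3) + B(-2) − 5 = -18 − 48 − 5 = -71, attained at (-3, -2).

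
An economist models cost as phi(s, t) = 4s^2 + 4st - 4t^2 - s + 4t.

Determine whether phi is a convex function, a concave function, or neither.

phi is quadratic, so its Hessian is the constant matrix H = [[8, 4], [4, -8]].
det(H) = -80, tr(H) = 0.
det(H) < 0, so H is indefinite: neither convex nor concave.

neither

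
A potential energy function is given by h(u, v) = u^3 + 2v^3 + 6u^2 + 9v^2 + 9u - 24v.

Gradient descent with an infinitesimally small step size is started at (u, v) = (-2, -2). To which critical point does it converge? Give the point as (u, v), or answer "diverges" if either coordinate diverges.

(-1, 1)

h is separable, so gradient descent decouples: u follows -∂h/∂u, v follows -∂h/∂v.
∂h/∂u = 3(u + 1)(u + 3); at u=-2 this is -3, so u increases.
∂h/∂v = 6(v - 1)(v + 4); at v=-2 this is -36, so v increases.
u converges to its nearest critical value -1 (a local min of the u-part); v converges to 1. The iterate converges to (-1, 1).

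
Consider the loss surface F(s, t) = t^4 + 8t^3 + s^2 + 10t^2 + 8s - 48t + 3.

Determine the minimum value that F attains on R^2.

F(s,t) separates as P(s) + Q(t) + 3, so its minimum is min P + min Q + 3.
P'(s) = 2s + 8 vanishes at s ∈ {-4}; Q'(t) = 4(t - 1)(t + 3)(t + 4) vanishes at t ∈ {-4, -3, 1}.
Local minima of P (where P''>0): P(-4)=-16. Local minima of Q: Q(-4)=96, Q(1)=-29.
So the global minimum of F is P(-4) + Q(1) + 3 = -16 − 29 + 3 = -42, attained at (-4, 1).

-42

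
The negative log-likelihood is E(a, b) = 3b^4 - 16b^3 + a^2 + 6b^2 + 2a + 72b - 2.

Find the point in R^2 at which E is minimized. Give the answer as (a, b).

E(a,b) separates as P(a) + Q(b) − 2, so its minimum is min P + min Q − 2.
P'(a) = 2a + 2 vanishes at a ∈ {-1}; Q'(b) = 12(b - 3)(b - 2)(b + 1) vanishes at b ∈ {-1, 2, 3}.
Local minima of P (where P''>0): P(-1)=-1. Local minima of Q: Q(-1)=-47, Q(3)=81.
So the global minimum of E is P(-1) + Q(-1) − 2 = -1 − 47 − 2 = -50, attained at (-1, -1).

(-1, -1)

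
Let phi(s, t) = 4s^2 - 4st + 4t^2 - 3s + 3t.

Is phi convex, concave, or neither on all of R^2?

phi is quadratic, so its Hessian is the constant matrix H = [[8, -4], [-4, 8]].
det(H) = 48, tr(H) = 16.
det(H) > 0 and tr(H) > 0, so H is positive definite everywhere: convex.

convex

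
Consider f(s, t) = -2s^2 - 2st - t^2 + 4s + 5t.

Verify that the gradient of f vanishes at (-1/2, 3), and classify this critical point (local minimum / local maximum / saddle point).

local maximum

∇f = (-4s - 2t + 4, -2s - 2t + 5); substituting (-1/2, 3) gives ∇f = (0, 0), so (-1/2, 3) is indeed a critical point.
The Hessian of f is constant: H = [[-4, -2], [-2, -2]].
det(H) = (-4)·(-2) − (-2)² = 4.
det(H) > 0 and tr(H) = -6 < 0, so H is negative definite and the point is a local maximum.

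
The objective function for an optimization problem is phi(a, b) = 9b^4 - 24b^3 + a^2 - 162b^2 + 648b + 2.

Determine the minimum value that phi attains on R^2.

phi(a,b) separates as P(a) + Q(b) + 2, so its minimum is min P + min Q + 2.
P'(a) = 2a vanishes at a ∈ {0}; Q'(b) = 36(b - 3)(b - 2)(b + 3) vanishes at b ∈ {-3, 2, 3}.
Local minima of P (where P''>0): P(0)=0. Local minima of Q: Q(-3)=-2025, Q(3)=567.
So the global minimum of phi is P(0) + Q(-3) + 2 = 0 − 2025 + 2 = -2023, attained at (0, -3).

-2023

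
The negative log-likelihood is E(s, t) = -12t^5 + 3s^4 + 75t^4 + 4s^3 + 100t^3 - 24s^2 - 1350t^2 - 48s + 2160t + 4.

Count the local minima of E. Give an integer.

E separates as a function of s plus a function of t, so ∇E=0 decouples.
∂E/∂s = 12(s - 2)(s + 1)(s + 2) = 0 at s ∈ {-2, -1, 2}; ∂E/∂t = -60(t - 4)(t - 3)(t - 1)(t + 3) = 0 at t ∈ {-3, 1, 3, 4}.
The Hessian is diagonal: diag(E_ss, E_tt). Second derivatives: E_ss(-2)=48, E_ss(-1)=-36, E_ss(2)=144; E_tt(-3)=10080, E_tt(1)=-1440, E_tt(3)=720, E_tt(4)=-1260.
Local minima occur where both diagonal entries positive: (-2, -3), (-2, 3), (2, -3), (2, 3). Count: 4.

4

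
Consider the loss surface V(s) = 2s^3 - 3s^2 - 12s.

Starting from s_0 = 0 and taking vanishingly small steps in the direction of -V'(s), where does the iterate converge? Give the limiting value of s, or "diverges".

2

V'(s) = 6(s - 2)(s + 1), so V'(0) = -12.
Gradient descent moves in the -V' direction, i.e. s is increasing.
The nearest critical point in that direction is s = 2, where V'' = 18 > 0 (a local minimum). The iterate converges there.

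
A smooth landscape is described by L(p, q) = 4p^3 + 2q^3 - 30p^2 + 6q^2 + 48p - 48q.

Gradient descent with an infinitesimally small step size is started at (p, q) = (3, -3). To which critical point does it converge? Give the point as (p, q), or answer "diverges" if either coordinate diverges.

(4, 2)

L is separable, so gradient descent decouples: p follows -∂L/∂p, q follows -∂L/∂q.
∂L/∂p = 12(p - 4)(p - 1); at p=3 this is -24, so p increases.
∂L/∂q = 6(q - 2)(q + 4); at q=-3 this is -30, so q increases.
p converges to its nearest critical value 4 (a local min of the p-part); q converges to 2. The iterate converges to (4, 2).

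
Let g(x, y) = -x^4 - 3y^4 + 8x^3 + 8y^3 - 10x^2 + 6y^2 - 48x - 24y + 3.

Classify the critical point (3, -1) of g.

The mixed partial ∂²g/∂x∂y is 0, so the Hessian at any point is diag(g_xx, g_yy) = diag(4(-3x^2 + 12x - 5), 12(-3y^2 + 4y + 1)).
At (3, -1): H = diag(16, -72).
The eigenvalues have opposite signs, so H is indefinite: a saddle point.

saddle point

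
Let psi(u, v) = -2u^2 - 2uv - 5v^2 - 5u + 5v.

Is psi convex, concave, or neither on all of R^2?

concave

psi is quadratic, so its Hessian is the constant matrix H = [[-4, -2], [-2, -10]].
det(H) = 36, tr(H) = -14.
det(H) > 0 and tr(H) < 0, so H is negative definite everywhere: concave.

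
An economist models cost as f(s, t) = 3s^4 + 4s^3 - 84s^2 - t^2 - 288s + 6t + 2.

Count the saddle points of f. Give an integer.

f separates as a function of s plus a function of t, so ∇f=0 decouples.
∂f/∂s = 12(s - 4)(s + 2)(s + 3) = 0 at s ∈ {-3, -2, 4}; ∂f/∂t = -2(t - 3) = 0 at t ∈ {3}.
The Hessian is diagonal: diag(f_ss, f_tt). Second derivatives: f_ss(-3)=84, f_ss(-2)=-72, f_ss(4)=504; f_tt(3)=-2.
Saddle points occur where the two diagonal entries have opposite signs: (-3, 3), (4, 3). Count: 2.

2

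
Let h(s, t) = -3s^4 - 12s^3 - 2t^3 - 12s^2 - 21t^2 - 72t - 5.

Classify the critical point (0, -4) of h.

The mixed partial ∂²h/∂s∂t is 0, so the Hessian at any point is diag(h_ss, h_tt) = diag(-12(3s^2 + 6s + 2), -6(2t + 7)).
At (0, -4): H = diag(-24, 6).
The eigenvalues have opposite signs, so H is indefinite: a saddle point.

saddle point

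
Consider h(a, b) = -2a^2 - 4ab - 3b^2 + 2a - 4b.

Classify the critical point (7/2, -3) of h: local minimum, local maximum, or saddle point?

local maximum

The Hessian of h is constant: H = [[-4, -4], [-4, -6]].
det(H) = (-4)·(-6) − (-4)² = 8.
det(H) > 0 and tr(H) = -10 < 0, so H is negative definite and the point is a local maximum.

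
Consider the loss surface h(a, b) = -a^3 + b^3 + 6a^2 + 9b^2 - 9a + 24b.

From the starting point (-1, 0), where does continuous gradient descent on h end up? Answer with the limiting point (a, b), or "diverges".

h is separable, so gradient descent decouples: a follows -∂h/∂a, b follows -∂h/∂b.
∂h/∂a = -3(a - 3)(a - 1); at a=-1 this is -24, so a increases.
∂h/∂b = 3(b + 2)(b + 4); at b=0 this is 24, so b decreases.
a converges to its nearest critical value 1 (a local min of the a-part); b converges to -2. The iterate converges to (1, -2).

(1, -2)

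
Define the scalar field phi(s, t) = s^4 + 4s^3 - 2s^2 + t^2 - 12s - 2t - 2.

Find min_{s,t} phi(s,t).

phi(s,t) separates as P(s) + Q(t) − 2, so its minimum is min P + min Q − 2.
P'(s) = 4(s - 1)(s + 1)(s + 3) vanishes at s ∈ {-3, -1, 1}; Q'(t) = 2(t - 1) vanishes at t ∈ {1}.
Local minima of P (where P''>0): P(-3)=-9, P(1)=-9. Local minima of Q: Q(1)=-1.
So the global minimum of phi is P(-3) + Q(1) − 2 = -9 − 1 − 2 = -12, attained at (-3, 1).

-12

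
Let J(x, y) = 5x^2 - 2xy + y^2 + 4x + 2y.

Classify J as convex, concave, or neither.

convex

J is quadratic, so its Hessian is the constant matrix H = [[10, -2], [-2, 2]].
det(H) = 16, tr(H) = 12.
det(H) > 0 and tr(H) > 0, so H is positive definite everywhere: convex.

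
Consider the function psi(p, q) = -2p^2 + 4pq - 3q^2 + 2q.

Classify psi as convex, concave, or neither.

psi is quadratic, so its Hessian is the constant matrix H = [[-4, 4], [4, -6]].
det(H) = 8, tr(H) = -10.
det(H) > 0 and tr(H) < 0, so H is negative definite everywhere: concave.

concave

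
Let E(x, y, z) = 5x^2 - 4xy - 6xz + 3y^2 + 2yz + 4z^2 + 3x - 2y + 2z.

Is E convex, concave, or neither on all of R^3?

E is quadratic, so its Hessian is the constant matrix H = [[10, -4, -6], [-4, 6, 2], [-6, 2, 8]].
Leading principal minors: 10, 44, 192.
All positive ⇒ H ≻ 0 ⇒ convex.

convex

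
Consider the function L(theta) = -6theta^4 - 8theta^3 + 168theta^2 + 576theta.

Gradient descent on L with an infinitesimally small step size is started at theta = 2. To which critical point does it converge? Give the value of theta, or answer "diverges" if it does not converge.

L'(theta) = -24(theta - 4)(theta + 2)(theta + 3), so L'(2) = 960.
Gradient descent moves in the -L' direction, i.e. theta is decreasing.
The nearest critical point in that direction is theta = -2, where L'' = 144 > 0 (a local minimum). The iterate converges there.

-2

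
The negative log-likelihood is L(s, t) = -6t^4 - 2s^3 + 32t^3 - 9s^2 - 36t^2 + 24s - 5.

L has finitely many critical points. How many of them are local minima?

L separates as a function of s plus a function of t, so ∇L=0 decouples.
∂L/∂s = -6(s - 1)(s + 4) = 0 at s ∈ {-4, 1}; ∂L/∂t = -24t(t - 3)(t - 1) = 0 at t ∈ {0, 1, 3}.
The Hessian is diagonal: diag(L_ss, L_tt). Second derivatives: L_ss(-4)=30, L_ss(1)=-30; L_tt(0)=-72, L_tt(1)=48, L_tt(3)=-144.
Local minima occur where both diagonal entries positive: (-4, 1). Count: 1.

1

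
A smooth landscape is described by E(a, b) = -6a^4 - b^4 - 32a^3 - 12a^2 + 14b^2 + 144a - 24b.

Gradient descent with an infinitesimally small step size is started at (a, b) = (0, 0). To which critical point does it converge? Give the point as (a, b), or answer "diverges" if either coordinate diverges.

(-2, 1)

E is separable, so gradient descent decouples: a follows -∂E/∂a, b follows -∂E/∂b.
∂E/∂a = -24(a - 1)(a + 2)(a + 3); at a=0 this is 144, so a decreases.
∂E/∂b = -4(b - 2)(b - 1)(b + 3); at b=0 this is -24, so b increases.
a converges to its nearest critical value -2 (a local min of the a-part); b converges to 1. The iterate converges to (-2, 1).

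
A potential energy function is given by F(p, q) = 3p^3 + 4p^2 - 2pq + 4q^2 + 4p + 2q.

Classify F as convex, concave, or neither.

neither

The term 3p^3 is cubic, so the Hessian is not constant.
∂²F/∂p² = 18p + 8, which takes both signs as p varies (negative for sufficiently negative p). A diagonal entry of the Hessian changing sign means the Hessian is neither positive- nor negative-semidefinite on all of R^2.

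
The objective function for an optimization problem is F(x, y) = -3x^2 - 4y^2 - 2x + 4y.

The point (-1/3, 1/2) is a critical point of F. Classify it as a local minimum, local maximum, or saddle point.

The Hessian of F is constant: H = [[-6, 0], [0, -8]].
det(H) = (-6)·(-8) − 0² = 48.
det(H) > 0 and tr(H) = -14 < 0, so H is negative definite and the point is a local maximum.

local maximum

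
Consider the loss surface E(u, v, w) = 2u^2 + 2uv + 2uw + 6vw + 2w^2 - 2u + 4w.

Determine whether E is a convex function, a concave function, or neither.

E is quadratic, so its Hessian is the constant matrix H = [[4, 2, 2], [2, 0, 6], [2, 6, 4]].
Leading principal minors: 4, -4, -112.
Neither pattern holds ⇒ H is indefinite ⇒ neither convex nor concave.

neither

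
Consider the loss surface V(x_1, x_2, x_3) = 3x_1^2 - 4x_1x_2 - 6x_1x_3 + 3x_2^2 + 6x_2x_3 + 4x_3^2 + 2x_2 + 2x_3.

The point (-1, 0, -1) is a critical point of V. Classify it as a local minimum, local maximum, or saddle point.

The Hessian is constant: H = [[6, -4, -6], [-4, 6, 6], [-6, 6, 8]].
Leading principal minors: Δ₁ = 6, Δ₂ = 20, Δ₃ = 16.
All leading minors are positive, so H is positive definite: a local minimum.

local minimum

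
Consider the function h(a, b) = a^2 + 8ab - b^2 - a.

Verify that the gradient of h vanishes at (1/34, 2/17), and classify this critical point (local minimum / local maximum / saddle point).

saddle point

∇h = (2a + 8b - 1, 8a - 2b); substituting (1/34, 2/17) gives ∇h = (0, 0), so (1/34, 2/17) is indeed a critical point.
The Hessian of h is constant: H = [[2, 8], [8, -2]].
det(H) = 2·(-2) − 8² = -68.
Since det(H) < 0, H is indefinite and the critical point is a saddle point.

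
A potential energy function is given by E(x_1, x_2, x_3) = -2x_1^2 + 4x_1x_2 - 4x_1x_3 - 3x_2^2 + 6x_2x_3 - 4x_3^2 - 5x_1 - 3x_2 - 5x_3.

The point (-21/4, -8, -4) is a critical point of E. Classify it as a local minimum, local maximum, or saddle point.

The Hessian is constant: H = [[-4, 4, -4], [4, -6, 6], [-4, 6, -8]].
Leading principal minors: Δ₁ = -4, Δ₂ = 8, Δ₃ = -16.
The minors alternate sign starting negative (−, +, −), so H is negative definite: a local maximum.

local maximum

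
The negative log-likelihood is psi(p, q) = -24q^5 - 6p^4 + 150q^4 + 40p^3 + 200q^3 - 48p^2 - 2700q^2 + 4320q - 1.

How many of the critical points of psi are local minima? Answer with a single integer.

2

psi separates as a function of p plus a function of q, so ∇psi=0 decouples.
∂psi/∂p = -24p(p - 4)(p - 1) = 0 at p ∈ {0, 1, 4}; ∂psi/∂q = -120(q - 4)(q - 3)(q - 1)(q + 3) = 0 at q ∈ {-3, 1, 3, 4}.
The Hessian is diagonal: diag(psi_pp, psi_qq). Second derivatives: psi_pp(0)=-96, psi_pp(1)=72, psi_pp(4)=-288; psi_qq(-3)=20160, psi_qq(1)=-2880, psi_qq(3)=1440, psi_qq(4)=-2520.
Local minima occur where both diagonal entries positive: (1, -3), (1, 3). Count: 2.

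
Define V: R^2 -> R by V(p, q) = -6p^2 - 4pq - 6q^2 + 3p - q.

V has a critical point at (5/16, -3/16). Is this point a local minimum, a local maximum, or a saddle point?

local maximum

The Hessian of V is constant: H = [[-12, -4], [-4, -12]].
det(H) = (-12)·(-12) − (-4)² = 128.
det(H) > 0 and tr(H) = -24 < 0, so H is negative definite and the point is a local maximum.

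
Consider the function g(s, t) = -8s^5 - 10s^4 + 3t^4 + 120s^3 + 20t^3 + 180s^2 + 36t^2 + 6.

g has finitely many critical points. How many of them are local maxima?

g separates as a function of s plus a function of t, so ∇g=0 decouples.
∂g/∂s = -40s(s - 3)(s + 1)(s + 3) = 0 at s ∈ {-3, -1, 0, 3}; ∂g/∂t = 12t(t + 2)(t + 3) = 0 at t ∈ {-3, -2, 0}.
The Hessian is diagonal: diag(g_ss, g_tt). Second derivatives: g_ss(-3)=1440, g_ss(-1)=-320, g_ss(0)=360, g_ss(3)=-2880; g_tt(-3)=36, g_tt(-2)=-24, g_tt(0)=72.
Local maxima occur where both diagonal entries negative: (-1, -2), (3, -2). Count: 2.

2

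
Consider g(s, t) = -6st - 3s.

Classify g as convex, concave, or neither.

g is quadratic, so its Hessian is the constant matrix H = [[0, -6], [-6, 0]].
det(H) = -36, tr(H) = 0.
det(H) < 0, so H is indefinite: neither convex nor concave.

neither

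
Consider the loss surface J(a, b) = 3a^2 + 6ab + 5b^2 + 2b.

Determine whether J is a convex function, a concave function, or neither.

convex

J is quadratic, so its Hessian is the constant matrix H = [[6, 6], [6, 10]].
det(H) = 24, tr(H) = 16.
det(H) > 0 and tr(H) > 0, so H is positive definite everywhere: convex.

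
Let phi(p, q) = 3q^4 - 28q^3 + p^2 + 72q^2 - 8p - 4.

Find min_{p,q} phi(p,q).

phi(p,q) separates as A(p) + B(q) − 4, so its minimum is min A + min B − 4.
A'(p) = 2p - 8 vanishes at p ∈ {4}; B'(q) = 12q(q - 4)(q - 3) vanishes at q ∈ {0, 3, 4}.
Local minima of A (where A''>0): A(4)=-16. Local minima of B: B(0)=0, B(4)=128.
So the global minimum of phi is A(4) + B(0) − 4 = -16 + 0 − 4 = -20, attained at (4, 0).

-20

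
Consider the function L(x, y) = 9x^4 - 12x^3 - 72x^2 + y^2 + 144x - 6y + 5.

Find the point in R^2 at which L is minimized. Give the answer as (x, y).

L(x,y) separates as P(x) + Q(y) + 5, so its minimum is min P + min Q + 5.
P'(x) = 36(x - 2)(x - 1)(x + 2) vanishes at x ∈ {-2, 1, 2}; Q'(y) = 2y - 6 vanishes at y ∈ {3}.
Local minima of P (where P''>0): P(-2)=-336, P(2)=48. Local minima of Q: Q(3)=-9.
So the global minimum of L is P(-2) + Q(3) + 5 = -336 − 9 + 5 = -340, attained at (-2, 3).

(-2, 3)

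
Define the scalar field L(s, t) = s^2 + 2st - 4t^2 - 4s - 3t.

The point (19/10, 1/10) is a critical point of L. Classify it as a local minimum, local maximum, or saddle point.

saddle point

The Hessian of L is constant: H = [[2, 2], [2, -8]].
det(H) = 2·(-8) − 2² = -20.
Since det(H) < 0, H is indefinite and the critical point is a saddle point.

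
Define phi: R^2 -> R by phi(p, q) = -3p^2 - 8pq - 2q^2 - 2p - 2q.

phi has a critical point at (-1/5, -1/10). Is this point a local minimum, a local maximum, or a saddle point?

The Hessian of phi is constant: H = [[-6, -8], [-8, -4]].
det(H) = (-6)·(-4) − (-8)² = -40.
Since det(H) < 0, H is indefinite and the critical point is a saddle point.

saddle point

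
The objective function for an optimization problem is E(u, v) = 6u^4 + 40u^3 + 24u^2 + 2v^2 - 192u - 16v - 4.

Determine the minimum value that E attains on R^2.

-158

E(u,v) separates as P(u) + Q(v) − 4, so its minimum is min P + min Q − 4.
P'(u) = 24(u - 1)(u + 2)(u + 4) vanishes at u ∈ {-4, -2, 1}; Q'(v) = 4v - 16 vanishes at v ∈ {4}.
Local minima of P (where P''>0): P(-4)=128, P(1)=-122. Local minima of Q: Q(4)=-32.
So the global minimum of E is P(1) + Q(4) − 4 = -122 − 32 − 4 = -158, attained at (1, 4).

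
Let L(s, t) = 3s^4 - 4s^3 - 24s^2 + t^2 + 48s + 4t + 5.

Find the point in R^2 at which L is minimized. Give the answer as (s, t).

L(s,t) separates as P(s) + Q(t) + 5, so its minimum is min P + min Q + 5.
P'(s) = 12(s - 2)(s - 1)(s + 2) vanishes at s ∈ {-2, 1, 2}; Q'(t) = 2(t + 2) vanishes at t ∈ {-2}.
Local minima of P (where P''>0): P(-2)=-112, P(2)=16. Local minima of Q: Q(-2)=-4.
So the global minimum of L is P(-2) + Q(-2) + 5 = -112 − 4 + 5 = -111, attained at (-2, -2).

(-2, -2)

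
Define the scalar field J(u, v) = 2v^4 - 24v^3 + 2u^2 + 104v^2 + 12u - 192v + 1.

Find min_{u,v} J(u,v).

-145

J(u,v) separates as P(u) + Q(v) + 1, so its minimum is min P + min Q + 1.
P'(u) = 4u + 12 vanishes at u ∈ {-3}; Q'(v) = 8(v - 4)(v - 3)(v - 2) vanishes at v ∈ {2, 3, 4}.
Local minima of P (where P''>0): P(-3)=-18. Local minima of Q: Q(2)=-128, Q(4)=-128.
So the global minimum of J is P(-3) + Q(2) + 1 = -18 − 128 + 1 = -145, attained at (-3, 2).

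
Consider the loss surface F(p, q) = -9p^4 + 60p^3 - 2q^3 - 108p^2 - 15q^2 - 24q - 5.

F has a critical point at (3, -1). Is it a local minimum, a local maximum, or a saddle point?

The mixed partial ∂²F/∂p∂q is 0, so the Hessian at any point is diag(F_pp, F_qq) = diag(36(-3p^2 + 10p - 6), -6(2q + 5)).
At (3, -1): H = diag(-108, -18).
Both eigenvalues are negative, so H is negative definite: a local maximum.

local maximum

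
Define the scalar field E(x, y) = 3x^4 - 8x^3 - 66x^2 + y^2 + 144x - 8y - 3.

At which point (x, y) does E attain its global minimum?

E(x,y) separates as P(x) + Q(y) − 3, so its minimum is min P + min Q − 3.
P'(x) = 12(x - 4)(x - 1)(x + 3) vanishes at x ∈ {-3, 1, 4}; Q'(y) = 2y - 8 vanishes at y ∈ {4}.
Local minima of P (where P''>0): P(-3)=-567, P(4)=-224. Local minima of Q: Q(4)=-16.
So the global minimum of E is P(-3) + Q(4) − 3 = -567 − 16 − 3 = -586, attained at (-3, 4).

(-3, 4)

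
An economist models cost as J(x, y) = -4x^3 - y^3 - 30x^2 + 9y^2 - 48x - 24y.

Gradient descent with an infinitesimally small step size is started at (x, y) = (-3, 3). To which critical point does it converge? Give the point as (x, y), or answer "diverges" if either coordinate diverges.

J is separable, so gradient descent decouples: x follows -∂J/∂x, y follows -∂J/∂y.
∂J/∂x = -12(x + 1)(x + 4); at x=-3 this is 24, so x decreases.
∂J/∂y = -3(y - 4)(y - 2); at y=3 this is 3, so y decreases.
x converges to its nearest critical value -4 (a local min of the x-part); y converges to 2. The iterate converges to (-4, 2).

(-4, 2)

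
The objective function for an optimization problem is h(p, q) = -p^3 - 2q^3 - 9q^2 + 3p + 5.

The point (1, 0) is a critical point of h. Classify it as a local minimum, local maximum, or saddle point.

The mixed partial ∂²h/∂p∂q is 0, so the Hessian at any point is diag(h_pp, h_qq) = diag(-6p, -6(2q + 3)).
At (1, 0): H = diag(-6, -18).
Both eigenvalues are negative, so H is negative definite: a local maximum.

local maximum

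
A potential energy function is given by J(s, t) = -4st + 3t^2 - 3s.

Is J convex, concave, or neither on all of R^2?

neither

J is quadratic, so its Hessian is the constant matrix H = [[0, -4], [-4, 6]].
det(H) = -16, tr(H) = 6.
det(H) < 0, so H is indefinite: neither convex nor concave.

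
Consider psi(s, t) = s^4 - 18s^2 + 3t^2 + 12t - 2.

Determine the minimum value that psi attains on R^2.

psi(s,t) separates as P(s) + Q(t) − 2, so its minimum is min P + min Q − 2.
P'(s) = 4s(s - 3)(s + 3) vanishes at s ∈ {-3, 0, 3}; Q'(t) = 6(t + 2) vanishes at t ∈ {-2}.
Local minima of P (where P''>0): P(-3)=-81, P(3)=-81. Local minima of Q: Q(-2)=-12.
So the global minimum of psi is P(-3) + Q(-2) − 2 = -81 − 12 − 2 = -95, attained at (-3, -2).

-95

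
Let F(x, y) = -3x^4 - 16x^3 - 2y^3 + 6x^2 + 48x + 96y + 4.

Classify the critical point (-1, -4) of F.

local minimum

The mixed partial ∂²F/∂x∂y is 0, so the Hessian at any point is diag(F_xx, F_yy) = diag(12(-3x^2 - 8x + 1), -12y).
At (-1, -4): H = diag(72, 48).
Both eigenvalues are positive, so H is positive definite: a local minimum.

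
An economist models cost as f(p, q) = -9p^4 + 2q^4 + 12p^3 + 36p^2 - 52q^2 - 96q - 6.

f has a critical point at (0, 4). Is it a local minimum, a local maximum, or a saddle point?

The mixed partial ∂²f/∂p∂q is 0, so the Hessian at any point is diag(f_pp, f_qq) = diag(36(-3p^2 + 2p + 2), 8(3q^2 - 13)).
At (0, 4): H = diag(72, 280).
Both eigenvalues are positive, so H is positive definite: a local minimum.

local minimum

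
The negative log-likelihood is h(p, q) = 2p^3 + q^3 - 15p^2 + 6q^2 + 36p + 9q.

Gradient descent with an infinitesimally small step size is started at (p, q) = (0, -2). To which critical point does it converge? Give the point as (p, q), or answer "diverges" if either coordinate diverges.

diverges

h is separable, so gradient descent decouples: p follows -∂h/∂p, q follows -∂h/∂q.
∂h/∂p = 6(p - 3)(p - 2); at p=0 this is 36, so p decreases.
∂h/∂q = 3(q + 1)(q + 3); at q=-2 this is -3, so q increases.
The p-coordinate has no critical point in that direction and runs off to infinity.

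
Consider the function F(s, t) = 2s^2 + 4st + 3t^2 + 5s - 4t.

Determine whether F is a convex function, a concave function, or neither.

convex

F is quadratic, so its Hessian is the constant matrix H = [[4, 4], [4, 6]].
det(H) = 8, tr(H) = 10.
det(H) > 0 and tr(H) > 0, so H is positive definite everywhere: convex.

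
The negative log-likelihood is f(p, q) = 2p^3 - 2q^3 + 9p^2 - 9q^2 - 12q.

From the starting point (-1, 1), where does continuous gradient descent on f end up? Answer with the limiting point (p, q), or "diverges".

diverges

f is separable, so gradient descent decouples: p follows -∂f/∂p, q follows -∂f/∂q.
∂f/∂p = 6p(p + 3); at p=-1 this is -12, so p increases.
∂f/∂q = -6(q + 1)(q + 2); at q=1 this is -36, so q increases.
The q-coordinate has no critical point in that direction and runs off to infinity.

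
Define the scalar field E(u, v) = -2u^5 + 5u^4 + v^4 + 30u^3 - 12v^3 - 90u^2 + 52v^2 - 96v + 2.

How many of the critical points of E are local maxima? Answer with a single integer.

E separates as a function of u plus a function of v, so ∇E=0 decouples.
∂E/∂u = -10u(u - 3)(u - 2)(u + 3) = 0 at u ∈ {-3, 0, 2, 3}; ∂E/∂v = 4(v - 4)(v - 3)(v - 2) = 0 at v ∈ {2, 3, 4}.
The Hessian is diagonal: diag(E_uu, E_vv). Second derivatives: E_uu(-3)=900, E_uu(0)=-180, E_uu(2)=100, E_uu(3)=-180; E_vv(2)=8, E_vv(3)=-4, E_vv(4)=8.
Local maxima occur where both diagonal entries negative: (0, 3), (3, 3). Count: 2.

2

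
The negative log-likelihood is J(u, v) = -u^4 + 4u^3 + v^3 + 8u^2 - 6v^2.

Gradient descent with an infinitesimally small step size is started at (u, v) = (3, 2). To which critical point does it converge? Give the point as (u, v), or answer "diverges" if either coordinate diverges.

J is separable, so gradient descent decouples: u follows -∂J/∂u, v follows -∂J/∂v.
∂J/∂u = -4u(u - 4)(u + 1); at u=3 this is 48, so u decreases.
∂J/∂v = 3v(v - 4); at v=2 this is -12, so v increases.
u converges to its nearest critical value 0 (a local min of the u-part); v converges to 4. The iterate converges to (0, 4).

(0, 4)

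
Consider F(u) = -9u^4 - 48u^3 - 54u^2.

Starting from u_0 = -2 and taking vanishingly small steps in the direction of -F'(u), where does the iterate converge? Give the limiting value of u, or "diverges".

F'(u) = -36u(u + 1)(u + 3), so F'(-2) = -72.
Gradient descent moves in the -F' direction, i.e. u is increasing.
The nearest critical point in that direction is u = -1, where F'' = 72 > 0 (a local minimum). The iterate converges there.

-1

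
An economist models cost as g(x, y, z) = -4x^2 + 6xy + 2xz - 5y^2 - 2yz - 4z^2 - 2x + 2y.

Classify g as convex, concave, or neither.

g is quadratic, so its Hessian is the constant matrix H = [[-8, 6, 2], [6, -10, -2], [2, -2, -8]].
Leading principal minors: -8, 44, -328.
Signs alternate −, +, − ⇒ H ≺ 0 ⇒ concave.

concave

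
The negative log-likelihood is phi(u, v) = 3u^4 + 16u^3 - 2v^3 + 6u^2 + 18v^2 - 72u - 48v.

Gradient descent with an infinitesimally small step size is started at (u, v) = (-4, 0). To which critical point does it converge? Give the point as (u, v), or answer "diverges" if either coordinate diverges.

(-3, 2)

phi is separable, so gradient descent decouples: u follows -∂phi/∂u, v follows -∂phi/∂v.
∂phi/∂u = 12(u - 1)(u + 2)(u + 3); at u=-4 this is -120, so u increases.
∂phi/∂v = -6(v - 4)(v - 2); at v=0 this is -48, so v increases.
u converges to its nearest critical value -3 (a local min of the u-part); v converges to 2. The iterate converges to (-3, 2).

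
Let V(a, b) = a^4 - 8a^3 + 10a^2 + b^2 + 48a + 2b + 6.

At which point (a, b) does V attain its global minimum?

V(a,b) separates as P(a) + Q(b) + 6, so its minimum is min P + min Q + 6.
P'(a) = 4(a - 4)(a - 3)(a + 1) vanishes at a ∈ {-1, 3, 4}; Q'(b) = 2b + 2 vanishes at b ∈ {-1}.
Local minima of P (where P''>0): P(-1)=-29, P(4)=96. Local minima of Q: Q(-1)=-1.
So the global minimum of V is P(-1) + Q(-1) + 6 = -29 − 1 + 6 = -24, attained at (-1, -1).

(-1, -1)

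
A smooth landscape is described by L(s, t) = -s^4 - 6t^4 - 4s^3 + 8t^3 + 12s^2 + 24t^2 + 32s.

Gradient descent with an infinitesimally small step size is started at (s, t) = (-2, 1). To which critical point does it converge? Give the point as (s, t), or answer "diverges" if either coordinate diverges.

L is separable, so gradient descent decouples: s follows -∂L/∂s, t follows -∂L/∂t.
∂L/∂s = -4(s - 2)(s + 1)(s + 4); at s=-2 this is -32, so s increases.
∂L/∂t = -24t(t - 2)(t + 1); at t=1 this is 48, so t decreases.
s converges to its nearest critical value -1 (a local min of the s-part); t converges to 0. The iterate converges to (-1, 0).

(-1, 0)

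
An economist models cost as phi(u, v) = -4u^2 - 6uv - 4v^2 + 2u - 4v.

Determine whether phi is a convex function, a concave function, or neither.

phi is quadratic, so its Hessian is the constant matrix H = [[-8, -6], [-6, -8]].
det(H) = 28, tr(H) = -16.
det(H) > 0 and tr(H) < 0, so H is negative definite everywhere: concave.

concave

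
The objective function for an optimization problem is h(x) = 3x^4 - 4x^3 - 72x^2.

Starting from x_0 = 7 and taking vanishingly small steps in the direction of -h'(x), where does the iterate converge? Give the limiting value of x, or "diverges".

h'(x) = 12x(x - 4)(x + 3), so h'(7) = 2520.
Gradient descent moves in the -h' direction, i.e. x is decreasing.
The nearest critical point in that direction is x = 4, where h'' = 336 > 0 (a local minimum). The iterate converges there.

4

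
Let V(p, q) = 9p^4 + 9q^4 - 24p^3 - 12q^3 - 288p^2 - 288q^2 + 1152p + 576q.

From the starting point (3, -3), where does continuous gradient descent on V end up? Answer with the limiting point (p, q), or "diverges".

V is separable, so gradient descent decouples: p follows -∂V/∂p, q follows -∂V/∂q.
∂V/∂p = 36(p - 4)(p - 2)(p + 4); at p=3 this is -252, so p increases.
∂V/∂q = 36(q - 4)(q - 1)(q + 4); at q=-3 this is 1008, so q decreases.
p converges to its nearest critical value 4 (a local min of the p-part); q converges to -4. The iterate converges to (4, -4).

(4, -4)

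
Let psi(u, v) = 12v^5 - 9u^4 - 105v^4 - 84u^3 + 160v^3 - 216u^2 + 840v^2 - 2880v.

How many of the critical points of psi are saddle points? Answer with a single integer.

6

psi separates as a function of u plus a function of v, so ∇psi=0 decouples.
∂psi/∂u = -36u(u + 3)(u + 4) = 0 at u ∈ {-4, -3, 0}; ∂psi/∂v = 60(v - 4)(v - 3)(v - 2)(v + 2) = 0 at v ∈ {-2, 2, 3, 4}.
The Hessian is diagonal: diag(psi_uu, psi_vv). Second derivatives: psi_uu(-4)=-144, psi_uu(-3)=108, psi_uu(0)=-432; psi_vv(-2)=-7200, psi_vv(2)=480, psi_vv(3)=-300, psi_vv(4)=720.
Saddle points occur where the two diagonal entries have opposite signs: (-4, 2), (-4, 4), (-3, -2), (-3, 3), (0, 2), (0, 4). Count: 6.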